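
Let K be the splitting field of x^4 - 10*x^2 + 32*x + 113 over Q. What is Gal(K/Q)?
The polynomial is an irreducible quartic over Q and its discriminant is 33177600 = 5760^2, a perfect square, so the Galois group is contained in A_4. The resolvent cubic y^3 + 10*y^2 - 452*y - 5544 splits completely over Q, which gives the Klein four-group V_4.

V_4 (order 4)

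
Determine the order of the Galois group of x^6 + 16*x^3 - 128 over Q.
36

The degree of the splitting field over Q equals the order of the Galois group, so first determine the group. The polynomial f is an irreducible sextic over Q, so G = Gal(f/Q) is one of the 16 transitive subgroups 6T1, ..., 6T16 of S_6. The discriminant of f is 5410421842378752, which is not a perfect square, so G is not contained in A_6. The transitive groups of degree 6 not contained in A_6 are: C_6 (6T1, order 6), S_3 (6T2, order 6), D_6 (6T3, order 12), C_3 x S_3 (6T5, order 18), A_4 x C_2 (6T6, order 24), S_4 (6T8, order 24), S_3 x S_3 (6T9, order 36), S_4 x C_2 (6T11, order 48), (S_3 x S_3) : C_2 (6T13, order 72), PGL(2,5) (6T14, order 120), S_6 (6T16, order 720). By Dedekind's theorem, for a prime p not dividing disc(f) the degrees of the irreducible factors of f mod p form the cycle type of an element of G. Factoring f modulo the 23 such primes p <= 97 (skipping 2, 3, which divide the discriminant), each new pattern first appears at: mod 5: f = (x^6 + x^3 + 2), pattern 6; mod 11: f = (x + 1)(x + 5)(x^2 + 6x + 3)(x^2 + 10x + 1), pattern 2+2+1+1; mod 13: f = (x + 1)(x + 3)(x + 9)(x^3 + 2), pattern 3+1+1+1; mod 31: f = (x^2 + 3x + 15)(x^2 + 13x + 13)(x^2 + 15x + 3), pattern 2+2+2; mod 97: f = (x^3 + 25)(x^3 + 88), pattern 3+3. No other pattern occurs in this range, so the set of observed cycle types is {6, 2+2+1+1, 3+1+1+1, 2+2+2, 3+3}. The candidates containing elements of all these cycle types are S_3 x S_3 (6T9) of order 36, (S_3 x S_3) : C_2 (6T13) of order 72, S_6 (6T16) of order 720; the others are excluded. The observed types are precisely the cycle types that occur in S_3 x S_3 (6T9) (apart from the identity). Each of the other remaining candidates has further cycle types, and by the Chebotarev density theorem the matching factorization patterns would occur for a proportion of primes equal to their share of the group: (S_3 x S_3) : C_2 (6T13) additionally contains elements of type 4+2, 3+2+1, 2+1+1+1+1 (36 of its 72 elements, about 50% of primes); S_6 (6T16) additionally contains elements of type 5+1, 4+2, 4+1+1, 3+2+1, 2+1+1+1+1 (459 of its 720 elements, about 64% of primes). None of the 23 primes tested shows any such pattern (for each of these groups the chance of that is below 10^-4), which rules them out. Hence G = S_3 x S_3 (6T9), of order 36. The Galois group S_3 x S_3 (6T9) has order 36, so the splitting field has degree 36 over Q.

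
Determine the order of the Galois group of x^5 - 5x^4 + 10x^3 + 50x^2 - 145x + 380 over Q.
The degree of the splitting field over Q equals the order of the Galois group, so first determine the group. The polynomial f is an irreducible quintic over Q, so G = Gal(f/Q) is a transitive subgroup of S_5: one of C_5 (5T1, order 5), D_5 (5T2, order 10), F_20 (5T3, order 20), A_5 (5T4, order 60) or S_5 (5T5, order 120). The discriminant of f is 26703027253125, which is not a perfect square, so G is not contained in A_5. The transitive groups of degree 5 not contained in A_5 are: F_20 (5T3, order 20), S_5 (5T5, order 120). By Dedekind's theorem, for a prime p not dividing disc(f) the degrees of the irreducible factors of f mod p form the cycle type of an element of G. Factoring f modulo the 18 such primes p <= 71 (skipping 3, 5, which divide the discriminant), each new pattern first appears at: mod 2: f = (x)(x^4 + x^3 + 1), pattern 4+1; mod 11: f = (x^5 + 6x^4 + 10x^3 + 6x^2 + 9x + 6), pattern 5; mod 19: f = (x)(x^2 + 7x + 3)(x^2 + 7x + 15), pattern 2+2+1; mod 41: f = (x + 6)(x + 8)(x + 12)(x + 14)(x + 37), pattern 1+1+1+1+1. No other pattern occurs in this range, so the set of observed cycle types is {4+1, 5, 2+2+1, 1+1+1+1+1}. The candidates containing elements of all these cycle types are F_20 (5T3) of order 20, S_5 (5T5) of order 120; the others are excluded. The observed types are precisely the cycle types that occur in F_20 (5T3). Each of the other remaining candidates has further cycle types, and by the Chebotarev density theorem the matching factorization patterns would occur for a proportion of primes equal to their share of the group: S_5 (5T5) additionally contains elements of type 3+2, 3+1+1, 2+1+1+1 (50 of its 120 elements, about 42% of primes). None of the 18 primes tested shows any such pattern (for each of these groups the chance of that is below 10^-4), which rules them out. Hence G = F_20 (5T3), of order 20. The Galois group F_20 (5T3) has order 20, so the splitting field has degree 20 over Q.

20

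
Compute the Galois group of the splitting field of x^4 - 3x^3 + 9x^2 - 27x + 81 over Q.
The polynomial is an irreducible quartic over Q and its discriminant is 66430125, which is not a perfect square, so the Galois group is not contained in A_4. The resolvent cubic y^3 - 9*y^2 - 243*y + 1458 has exactly one rational root, so the Galois group is C_4 or D_4. The quartic becomes reducible over Q(sqrt(disc)), so the group is C_4.

C_4, the cyclic group of order 4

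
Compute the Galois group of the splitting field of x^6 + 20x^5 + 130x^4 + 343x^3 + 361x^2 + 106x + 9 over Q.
The polynomial f is an irreducible sextic over Q, so G = Gal(f/Q) is one of the 16 transitive subgroups 6T1, ..., 6T16 of S_6. The discriminant of f is 3646117689361 = 1909481^2, a perfect square, so G is contained in A_6. The transitive groups of degree 6 contained in A_6 are: A_4 (6T4, order 12), S_4 (6T7, order 24), (C_3 x C_3) : C_4 (6T10, order 36), PSL(2,5) (6T12, order 60), A_6 (6T15, order 360). By Dedekind's theorem, for a prime p not dividing disc(f) the degrees of the irreducible factors of f mod p form the cycle type of an element of G. Factoring f modulo the 21 such primes p <= 83 (skipping 7, 19, which divide the discriminant), each new pattern first appears at: mod 2: f = (x + 1)(x^5 + x^4 + x^3 + x + 1), pattern 5+1; mod 11: f = (x^3 + 2x^2 + 10x + 3)(x^3 + 7x^2 + 7x + 3), pattern 3+3; mod 61: f = (x + 4)(x + 27)(x^2 + 25x + 47)(x^2 + 25x + 57), pattern 2+2+1+1. No other pattern occurs in this range, so the set of observed cycle types is {5+1, 3+3, 2+2+1+1}. The candidates containing elements of all these cycle types are PSL(2,5) (6T12) of order 60, A_6 (6T15) of order 360; the others are excluded. The observed types are precisely the cycle types that occur in PSL(2,5) (6T12) (apart from the identity). Each of the other remaining candidates has further cycle types, and by the Chebotarev density theorem the matching factorization patterns would occur for a proportion of primes equal to their share of the group: A_6 (6T15) additionally contains elements of type 4+2, 3+1+1+1 (130 of its 360 elements, about 36% of primes). None of the 21 primes tested shows any such pattern (for each of these groups the chance of that is below 10^-4), which rules them out. Hence G = PSL(2,5) (6T12), of order 60.

PSL(2,5)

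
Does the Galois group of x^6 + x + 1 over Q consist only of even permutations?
The polynomial is irreducible of degree 6 over Q. Its discriminant is -43531, which is not a perfect square. A Galois group lies in the alternating group exactly when the discriminant is a square in Q, so the Galois group (S_6) is not contained in A_6.

No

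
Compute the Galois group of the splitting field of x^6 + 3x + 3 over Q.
(S_3 x S_3) : C_2

The polynomial f is an irreducible sextic over Q, so G = Gal(f/Q) is one of the 16 transitive subgroups 6T1, ..., 6T16 of S_6. The discriminant of f is -9059283, which is not a perfect square, so G is not contained in A_6. The transitive groups of degree 6 not contained in A_6 are: C_6 (6T1, order 6), S_3 (6T2, order 6), D_6 (6T3, order 12), C_3 x S_3 (6T5, order 18), A_4 x C_2 (6T6, order 24), S_4 (6T8, order 24), S_3 x S_3 (6T9, order 36), S_4 x C_2 (6T11, order 48), (S_3 x S_3) : C_2 (6T13, order 72), PGL(2,5) (6T14, order 120), S_6 (6T16, order 720). By Dedekind's theorem, for a prime p not dividing disc(f) the degrees of the irreducible factors of f mod p form the cycle type of an element of G. Factoring f modulo the 28 such primes p <= 127 (skipping 3, 17, 43, which divide the discriminant), each new pattern first appears at: mod 2: f = (x^6 + x + 1), pattern 6; mod 7: f = (x + 6)(x^2 + 3x + 6)(x^3 + 5x^2 + x + 3), pattern 3+2+1; mod 11: f = (x^2 + 2x + 2)(x^4 + 9x^3 + 2x^2 + 7), pattern 4+2; mod 13: f = (x + 5)(x + 10)(x^2 + x + 3)(x^2 + 10x + 6), pattern 2+2+1+1; mod 61: f = (x + 2)(x + 4)(x + 10)(x + 21)(x^2 + 24x + 50), pattern 2+1+1+1+1; mod 97: f = (x + 10)(x + 12)(x + 49)(x^3 + 26x^2 + 60x + 34), pattern 3+1+1+1; mod 113: f = (x^2 + 4x + 10)(x^2 + 45x + 105)(x^2 + 64x + 72), pattern 2+2+2; mod 127: f = (x^3 + 39x^2 + 18x + 106)(x^3 + 88x^2 + 106x + 18), pattern 3+3. No other pattern occurs in this range, so the set of observed cycle types is {6, 3+2+1, 4+2, 2+2+1+1, 2+1+1+1+1, 3+1+1+1, 2+2+2, 3+3}. The candidates containing elements of all these cycle types are (S_3 x S_3) : C_2 (6T13) of order 72, S_6 (6T16) of order 720; the others are excluded. The observed types are precisely the cycle types that occur in (S_3 x S_3) : C_2 (6T13) (apart from the identity). Each of the other remaining candidates has further cycle types, and by the Chebotarev density theorem the matching factorization patterns would occur for a proportion of primes equal to their share of the group: S_6 (6T16) additionally contains elements of type 5+1, 4+1+1 (234 of its 720 elements, about 32% of primes). None of the 28 primes tested shows any such pattern (for each of these groups the chance of that is below 10^-4), which rules them out. Hence G = (S_3 x S_3) : C_2 (6T13), of order 72.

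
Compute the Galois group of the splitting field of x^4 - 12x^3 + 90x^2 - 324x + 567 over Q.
C_4 (also written C4)

The polynomial is an irreducible quartic over Q and its discriminant is 1088391168, which is not a perfect square, so the Galois group is not contained in A_4. The resolvent cubic y^3 - 90*y^2 + 1620*y + 17496 has exactly one rational root, so the Galois group is C_4 or D_4. The quartic becomes reducible over Q(sqrt(disc)), so the group is C_4.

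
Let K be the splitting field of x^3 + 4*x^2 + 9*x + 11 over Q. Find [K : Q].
6

The degree of the splitting field over Q equals the order of the Galois group, so first determine the group. The polynomial is an irreducible cubic over Q and its discriminant is -575, which is not a perfect square. For an irreducible cubic, a non-square discriminant gives Galois group S_3. The Galois group S_3 (3T2) has order 6, so the splitting field has degree 6 over Q.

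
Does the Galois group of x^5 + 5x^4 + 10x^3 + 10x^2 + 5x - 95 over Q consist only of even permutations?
The polynomial is irreducible of degree 5 over Q. Its discriminant is 265420800000, which is not a perfect square. A Galois group lies in the alternating group exactly when the discriminant is a square in Q, so the Galois group (F_20) is not contained in A_5.

No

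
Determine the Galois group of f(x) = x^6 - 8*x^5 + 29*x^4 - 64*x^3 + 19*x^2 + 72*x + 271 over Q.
(C_3 x C_3) : C_4 (also written G36+)

The polynomial f is an irreducible sextic over Q, so G = Gal(f/Q) is one of the 16 transitive subgroups 6T1, ..., 6T16 of S_6. The discriminant of f is 564385546240000 = 23756800^2, a perfect square, so G is contained in A_6. The transitive groups of degree 6 contained in A_6 are: A_4 (6T4, order 12), S_4 (6T7, order 24), (C_3 x C_3) : C_4 (6T10, order 36), PSL(2,5) (6T12, order 60), A_6 (6T15, order 360). By Dedekind's theorem, for a prime p not dividing disc(f) the degrees of the irreducible factors of f mod p form the cycle type of an element of G. Factoring f modulo the 19 such primes p <= 79 (skipping 2, 5, 29, which divide the discriminant), each new pattern first appears at: mod 3: f = (x^2 + x + 2)(x^4 + 2x + 2), pattern 4+2; mod 11: f = (x^3 + 7x + 10)(x^3 + 3x^2 + 4), pattern 3+3; mod 19: f = (x + 13)(x + 15)(x^2 + 9x + 10)(x^2 + 12x + 2), pattern 2+2+1+1; mod 61: f = (x + 4)(x + 37)(x + 51)(x^3 + 22x^2 + 36x + 25), pattern 3+1+1+1. No other pattern occurs in this range, so the set of observed cycle types is {4+2, 3+3, 2+2+1+1, 3+1+1+1}. The candidates containing elements of all these cycle types are (C_3 x C_3) : C_4 (6T10) of order 36, A_6 (6T15) of order 360; the others are excluded. The observed types are precisely the cycle types that occur in (C_3 x C_3) : C_4 (6T10) (apart from the identity). Each of the other remaining candidates has further cycle types, and by the Chebotarev density theorem the matching factorization patterns would occur for a proportion of primes equal to their share of the group: A_6 (6T15) additionally contains elements of type 5+1 (144 of its 360 elements, about 40% of primes). None of the 19 primes tested shows any such pattern (for each of these groups the chance of that is below 10^-4), which rules them out. Hence G = (C_3 x C_3) : C_4 (6T10), of order 36.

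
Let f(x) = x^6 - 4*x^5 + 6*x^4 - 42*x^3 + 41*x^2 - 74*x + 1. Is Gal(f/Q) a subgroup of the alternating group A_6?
Yes

The polynomial is irreducible of degree 6 over Q. Its discriminant is 1728393484898304 = 41573952^2, a perfect square. A Galois group lies in the alternating group exactly when the discriminant is a square in Q, so the Galois group (A_4) is contained in A_6.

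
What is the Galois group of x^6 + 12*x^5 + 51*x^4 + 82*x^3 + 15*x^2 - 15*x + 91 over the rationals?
The polynomial f is an irreducible sextic over Q, so G = Gal(f/Q) is one of the 16 transitive subgroups 6T1, ..., 6T16 of S_6. The discriminant of f is -51195483, which is not a perfect square, so G is not contained in A_6. The transitive groups of degree 6 not contained in A_6 are: C_6 (6T1, order 6), S_3 (6T2, order 6), D_6 (6T3, order 12), C_3 x S_3 (6T5, order 18), A_4 x C_2 (6T6, order 24), S_4 (6T8, order 24), S_3 x S_3 (6T9, order 36), S_4 x C_2 (6T11, order 48), (S_3 x S_3) : C_2 (6T13, order 72), PGL(2,5) (6T14, order 120), S_6 (6T16, order 720). By Dedekind's theorem, for a prime p not dividing disc(f) the degrees of the irreducible factors of f mod p form the cycle type of an element of G. Factoring f modulo the 33 such primes p <= 149 (skipping 3, 17, which divide the discriminant), each new pattern first appears at: mod 2: f = (x^6 + x^4 + x^2 + x + 1), pattern 6; mod 7: f = (x)(x + 2)(x + 4)(x^3 + 6x^2 + 6), pattern 3+1+1+1; mod 19: f = (x^3 + 6x^2 + 4x + 16)(x^3 + 6x^2 + 11x + 14), pattern 3+3; mod 53: f = (x^2 + 4x + 23)(x^2 + 10x + 47)(x^2 + 51x + 22), pattern 2+2+2; mod 73: f = (x + 8)(x + 20)(x + 21)(x + 51)(x + 65)(x + 66), pattern 1+1+1+1+1+1. No other pattern occurs in this range, so the set of observed cycle types is {6, 3+1+1+1, 3+3, 2+2+2, 1+1+1+1+1+1}. The candidates containing elements of all these cycle types are C_3 x S_3 (6T5) of order 18, S_3 x S_3 (6T9) of order 36, (S_3 x S_3) : C_2 (6T13) of order 72, S_6 (6T16) of order 720; the others are excluded. The observed types are precisely the cycle types that occur in C_3 x S_3 (6T5). Each of the other remaining candidates has further cycle types, and by the Chebotarev density theorem the matching factorization patterns would occur for a proportion of primes equal to their share of the group: S_3 x S_3 (6T9) additionally contains elements of type 2+2+1+1 (9 of its 36 elements, about 25% of primes); (S_3 x S_3) : C_2 (6T13) additionally contains elements of type 4+2, 3+2+1, 2+2+1+1, 2+1+1+1+1 (45 of its 72 elements, about 62% of primes); S_6 (6T16) additionally contains elements of type 5+1, 4+2, 4+1+1, 3+2+1, 2+2+1+1, 2+1+1+1+1 (504 of its 720 elements, about 70% of primes). None of the 33 primes tested shows any such pattern (for each of these groups the chance of that is below 10^-4), which rules them out. Hence G = C_3 x S_3 (6T5), of order 18.

C_3 x S_3 (also written G18)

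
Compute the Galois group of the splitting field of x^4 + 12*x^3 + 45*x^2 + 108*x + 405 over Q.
S_4

The polynomial is an irreducible quartic over Q and its discriminant is 1947199824, which is not a perfect square, so the Galois group is not contained in A_4. The resolvent cubic y^3 - 45*y^2 - 324*y + 2916 is irreducible over Q. An irreducible resolvent with non-square discriminant gives S_4.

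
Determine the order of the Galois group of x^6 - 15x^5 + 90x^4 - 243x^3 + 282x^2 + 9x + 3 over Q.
6

The degree of the splitting field over Q equals the order of the Galois group, so first determine the group. The polynomial f is an irreducible sextic over Q, so G = Gal(f/Q) is one of the 16 transitive subgroups 6T1, ..., 6T16 of S_6. The discriminant of f is -5781445621470000, which is not a perfect square, so G is not contained in A_6. The transitive groups of degree 6 not contained in A_6 are: C_6 (6T1, order 6), S_3 (6T2, order 6), D_6 (6T3, order 12), C_3 x S_3 (6T5, order 18), A_4 x C_2 (6T6, order 24), S_4 (6T8, order 24), S_3 x S_3 (6T9, order 36), S_4 x C_2 (6T11, order 48), (S_3 x S_3) : C_2 (6T13, order 72), PGL(2,5) (6T14, order 120), S_6 (6T16, order 720). By Dedekind's theorem, for a prime p not dividing disc(f) the degrees of the irreducible factors of f mod p form the cycle type of an element of G. Factoring f modulo the 23 such primes p <= 103 (skipping 2, 3, 5, 71, which divide the discriminant), each new pattern first appears at: mod 7: f = (x^3 + 2x^2 + 3x + 5)(x^3 + 4x^2 + 2x + 2), pattern 3+3; mod 11: f = (x^2 + x + 6)(x^2 + 2x + 10)(x^2 + 4x + 5), pattern 2+2+2; mod 31: f = (x + 3)(x + 4)(x + 10)(x + 15)(x + 19)(x + 27), pattern 1+1+1+1+1+1. No other pattern occurs in this range, so the set of observed cycle types is {3+3, 2+2+2, 1+1+1+1+1+1}. The candidates containing elements of all these cycle types are C_6 (6T1) of order 6, S_3 (6T2) of order 6, D_6 (6T3) of order 12, C_3 x S_3 (6T5) of order 18, A_4 x C_2 (6T6) of order 24, S_4 (6T8) of order 24, S_3 x S_3 (6T9) of order 36, S_4 x C_2 (6T11) of order 48, (S_3 x S_3) : C_2 (6T13) of order 72, PGL(2,5) (6T14) of order 120, S_6 (6T16) of order 720; the others are excluded. The observed types are precisely the cycle types that occur in S_3 (6T2). Each of the other remaining candidates has further cycle types, and by the Chebotarev density theorem the matching factorization patterns would occur for a proportion of primes equal to their share of the group: C_6 (6T1) additionally contains elements of type 6 (2 of its 6 elements, about 33% of primes); D_6 (6T3) additionally contains elements of type 6, 2+2+1+1 (5 of its 12 elements, about 42% of primes); C_3 x S_3 (6T5) additionally contains elements of type 6, 3+1+1+1 (10 of its 18 elements, about 56% of primes); A_4 x C_2 (6T6) additionally contains elements of type 6, 2+2+1+1, 2+1+1+1+1 (14 of its 24 elements, about 58% of primes); S_4 (6T8) additionally contains elements of type 4+1+1, 2+2+1+1 (9 of its 24 elements, about 38% of primes); S_3 x S_3 (6T9) additionally contains elements of type 6, 3+1+1+1, 2+2+1+1 (25 of its 36 elements, about 69% of primes); S_4 x C_2 (6T11) additionally contains elements of type 6, 4+2, 4+1+1, 2+2+1+1, 2+1+1+1+1 (32 of its 48 elements, about 67% of primes); (S_3 x S_3) : C_2 (6T13) additionally contains elements of type 6, 4+2, 3+2+1, 3+1+1+1, 2+2+1+1, 2+1+1+1+1 (61 of its 72 elements, about 85% of primes); PGL(2,5) (6T14) additionally contains elements of type 6, 5+1, 4+1+1, 2+2+1+1 (89 of its 120 elements, about 74% of primes); S_6 (6T16) additionally contains elements of type 6, 5+1, 4+2, 4+1+1, 3+2+1, 3+1+1+1, 2+2+1+1, 2+1+1+1+1 (664 of its 720 elements, about 92% of primes). None of the 23 primes tested shows any such pattern (for each of these groups the chance of that is below 10^-4), which rules them out. Hence G = S_3 (6T2), of order 6. The Galois group S_3 (6T2) has order 6, so the splitting field has degree 6 over Q.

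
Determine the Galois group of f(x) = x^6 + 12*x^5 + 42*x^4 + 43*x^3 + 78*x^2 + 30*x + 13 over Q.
6T5: C_3 x S_3

The polynomial f is an irreducible sextic over Q, so G = Gal(f/Q) is one of the 16 transitive subgroups 6T1, ..., 6T16 of S_6. The discriminant of f is -152796047606667, which is not a perfect square, so G is not contained in A_6. The transitive groups of degree 6 not contained in A_6 are: C_6 (6T1, order 6), S_3 (6T2, order 6), D_6 (6T3, order 12), C_3 x S_3 (6T5, order 18), A_4 x C_2 (6T6, order 24), S_4 (6T8, order 24), S_3 x S_3 (6T9, order 36), S_4 x C_2 (6T11, order 48), (S_3 x S_3) : C_2 (6T13, order 72), PGL(2,5) (6T14, order 120), S_6 (6T16, order 720). By Dedekind's theorem, for a prime p not dividing disc(f) the degrees of the irreducible factors of f mod p form the cycle type of an element of G. Factoring f modulo the 33 such primes p <= 149 (skipping 3, 43, which divide the discriminant), each new pattern first appears at: mod 2: f = (x^6 + x^3 + 1), pattern 6; mod 7: f = (x + 1)(x + 2)(x + 3)(x^3 + 6x^2 + 2x + 1), pattern 3+1+1+1; mod 17: f = (x^2 + 6x + 3)(x^2 + 8x + 6)(x^2 + 15x + 13), pattern 2+2+2; mod 19: f = (x^3 + 6x^2 + 10x + 11)(x^3 + 6x^2 + 15x + 15), pattern 3+3; mod 73: f = (x + 4)(x + 25)(x + 36)(x + 39)(x + 55)(x + 72), pattern 1+1+1+1+1+1. No other pattern occurs in this range, so the set of observed cycle types is {6, 3+1+1+1, 2+2+2, 3+3, 1+1+1+1+1+1}. The candidates containing elements of all these cycle types are C_3 x S_3 (6T5) of order 18, S_3 x S_3 (6T9) of order 36, (S_3 x S_3) : C_2 (6T13) of order 72, S_6 (6T16) of order 720; the others are excluded. The observed types are precisely the cycle types that occur in C_3 x S_3 (6T5). Each of the other remaining candidates has further cycle types, and by the Chebotarev density theorem the matching factorization patterns would occur for a proportion of primes equal to their share of the group: S_3 x S_3 (6T9) additionally contains elements of type 2+2+1+1 (9 of its 36 elements, about 25% of primes); (S_3 x S_3) : C_2 (6T13) additionally contains elements of type 4+2, 3+2+1, 2+2+1+1, 2+1+1+1+1 (45 of its 72 elements, about 62% of primes); S_6 (6T16) additionally contains elements of type 5+1, 4+2, 4+1+1, 3+2+1, 2+2+1+1, 2+1+1+1+1 (504 of its 720 elements, about 70% of primes). None of the 33 primes tested shows any such pattern (for each of these groups the chance of that is below 10^-4), which rules them out. Hence G = C_3 x S_3 (6T5), of order 18.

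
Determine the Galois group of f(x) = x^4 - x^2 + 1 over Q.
The polynomial is an irreducible quartic over Q and its discriminant is 144 = 12^2, a perfect square, so the Galois group is contained in A_4. The resolvent cubic y^3 + y^2 - 4*y - 4 splits completely over Q, which gives the Klein four-group V_4.

V_4 (order 4)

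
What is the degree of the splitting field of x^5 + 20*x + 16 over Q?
The degree of the splitting field over Q equals the order of the Galois group, so first determine the group. The polynomial f is an irreducible quintic over Q, so G = Gal(f/Q) is a transitive subgroup of S_5: one of C_5 (5T1, order 5), D_5 (5T2, order 10), F_20 (5T3, order 20), A_5 (5T4, order 60) or S_5 (5T5, order 120). The discriminant of f is 1024000000 = 32000^2, a perfect square, so G is contained in A_5. The transitive groups of degree 5 contained in A_5 are: C_5 (5T1, order 5), D_5 (5T2, order 10), A_5 (5T4, order 60). By Dedekind's theorem, for a prime p not dividing disc(f) the degrees of the irreducible factors of f mod p form the cycle type of an element of G. Factoring f modulo the 2 such primes p <= 7 (skipping 2, 5, which divide the discriminant), each new pattern first appears at: mod 3: f = (x^5 + 2x + 1), pattern 5; mod 7: f = (x + 2)(x + 3)(x^3 + 2x^2 + 5x + 5), pattern 3+1+1. No other pattern occurs in this range, so the set of observed cycle types is {5, 3+1+1}. Among the candidates above, the only group containing elements of all these cycle types is A_5 (5T4) — each of C_5 (5T1), D_5 (5T2) lacks at least one of them. Hence G = A_5 (5T4), of order 60. The Galois group A_5 (5T4) has order 60, so the splitting field has degree 60 over Q.

60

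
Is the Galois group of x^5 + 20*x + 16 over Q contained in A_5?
The polynomial is irreducible of degree 5 over Q. Its discriminant is 1024000000 = 32000^2, a perfect square. A Galois group lies in the alternating group exactly when the discriminant is a square in Q, so the Galois group (A_5) is contained in A_5.

Yes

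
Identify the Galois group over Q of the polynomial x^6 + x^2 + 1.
The polynomial f is an irreducible sextic over Q, so G = Gal(f/Q) is one of the 16 transitive subgroups 6T1, ..., 6T16 of S_6. The discriminant of f is -61504, which is not a perfect square, so G is not contained in A_6. The transitive groups of degree 6 not contained in A_6 are: C_6 (6T1, order 6), S_3 (6T2, order 6), D_6 (6T3, order 12), C_3 x S_3 (6T5, order 18), A_4 x C_2 (6T6, order 24), S_4 (6T8, order 24), S_3 x S_3 (6T9, order 36), S_4 x C_2 (6T11, order 48), (S_3 x S_3) : C_2 (6T13, order 72), PGL(2,5) (6T14, order 120), S_6 (6T16, order 720). By Dedekind's theorem, for a prime p not dividing disc(f) the degrees of the irreducible factors of f mod p form the cycle type of an element of G. Factoring f modulo the 17 such primes p <= 67 (skipping 2, 31, which divide the discriminant), each new pattern first appears at: mod 3: f = (x + 1)(x + 2)(x^4 + x^2 + 2), pattern 4+1+1; mod 5: f = (x^3 + 2x^2 + 2x + 2)(x^3 + 3x^2 + 2x + 3), pattern 3+3; mod 7: f = (x^6 + x^2 + 1), pattern 6; mod 11: f = (x^2 + 9)(x^2 + x + 7)(x^2 + 10x + 7), pattern 2+2+2; mod 13: f = (x^2 + 6)(x^4 + 7x^2 + 11), pattern 4+2; mod 37: f = (x + 5)(x + 32)(x^2 + 9x + 16)(x^2 + 28x + 16), pattern 2+2+1+1; mod 47: f = (x + 5)(x + 9)(x + 38)(x + 42)(x^2 + 12), pattern 2+1+1+1+1. No other pattern occurs in this range, so the set of observed cycle types is {4+1+1, 3+3, 6, 2+2+2, 4+2, 2+2+1+1, 2+1+1+1+1}. The candidates containing elements of all these cycle types are S_4 x C_2 (6T11) of order 48, S_6 (6T16) of order 720; the others are excluded. The observed types are precisely the cycle types that occur in S_4 x C_2 (6T11) (apart from the identity). Each of the other remaining candidates has further cycle types, and by the Chebotarev density theorem the matching factorization patterns would occur for a proportion of primes equal to their share of the group: S_6 (6T16) additionally contains elements of type 5+1, 3+2+1, 3+1+1+1 (304 of its 720 elements, about 42% of primes). None of the 17 primes tested shows any such pattern (for each of these groups the chance of that is below 10^-4), which rules them out. Hence G = S_4 x C_2 (6T11), of order 48.

S_4 x C_2 (also written S4xC2)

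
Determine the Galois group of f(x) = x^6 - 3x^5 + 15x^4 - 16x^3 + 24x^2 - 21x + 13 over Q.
The polynomial f is an irreducible sextic over Q, so G = Gal(f/Q) is one of the 16 transitive subgroups 6T1, ..., 6T16 of S_6. The discriminant of f is -818100452547, which is not a perfect square, so G is not contained in A_6. The transitive groups of degree 6 not contained in A_6 are: C_6 (6T1, order 6), S_3 (6T2, order 6), D_6 (6T3, order 12), C_3 x S_3 (6T5, order 18), A_4 x C_2 (6T6, order 24), S_4 (6T8, order 24), S_3 x S_3 (6T9, order 36), S_4 x C_2 (6T11, order 48), (S_3 x S_3) : C_2 (6T13, order 72), PGL(2,5) (6T14, order 120), S_6 (6T16, order 720). By Dedekind's theorem, for a prime p not dividing disc(f) the degrees of the irreducible factors of f mod p form the cycle type of an element of G. Factoring f modulo the 33 such primes p <= 149 (skipping 3, 7, which divide the discriminant), each new pattern first appears at: mod 2: f = (x^6 + x^5 + x^4 + x + 1), pattern 6; mod 13: f = (x)(x + 10)(x + 12)(x^3 + x^2 + 3x + 6), pattern 3+1+1+1; mod 17: f = (x^2 + 10x + 1)(x^2 + 10x + 2)(x^2 + 11x + 15), pattern 2+2+2; mod 19: f = (x^3 + 2x^2 + 3x + 4)(x^3 + 14x^2 + 3x + 8), pattern 3+3; mod 73: f = (x + 13)(x + 21)(x + 27)(x + 28)(x + 57)(x + 70), pattern 1+1+1+1+1+1. No other pattern occurs in this range, so the set of observed cycle types is {6, 3+1+1+1, 2+2+2, 3+3, 1+1+1+1+1+1}. The candidates containing elements of all these cycle types are C_3 x S_3 (6T5) of order 18, S_3 x S_3 (6T9) of order 36, (S_3 x S_3) : C_2 (6T13) of order 72, S_6 (6T16) of order 720; the others are excluded. The observed types are precisely the cycle types that occur in C_3 x S_3 (6T5). Each of the other remaining candidates has further cycle types, and by the Chebotarev density theorem the matching factorization patterns would occur for a proportion of primes equal to their share of the group: S_3 x S_3 (6T9) additionally contains elements of type 2+2+1+1 (9 of its 36 elements, about 25% of primes); (S_3 x S_3) : C_2 (6T13) additionally contains elements of type 4+2, 3+2+1, 2+2+1+1, 2+1+1+1+1 (45 of its 72 elements, about 62% of primes); S_6 (6T16) additionally contains elements of type 5+1, 4+2, 4+1+1, 3+2+1, 2+2+1+1, 2+1+1+1+1 (504 of its 720 elements, about 70% of primes). None of the 33 primes tested shows any such pattern (for each of these groups the chance of that is below 10^-4), which rules them out. Hence G = C_3 x S_3 (6T5), of order 18.

C_3 x S_3, the group 6T5 of order 18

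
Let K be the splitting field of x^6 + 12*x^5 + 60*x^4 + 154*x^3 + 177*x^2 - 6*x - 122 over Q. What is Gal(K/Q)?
The polynomial f is an irreducible sextic over Q, so G = Gal(f/Q) is one of the 16 transitive subgroups 6T1, ..., 6T16 of S_6. The discriminant of f is 304930925568, which is not a perfect square, so G is not contained in A_6. The transitive groups of degree 6 not contained in A_6 are: C_6 (6T1, order 6), S_3 (6T2, order 6), D_6 (6T3, order 12), C_3 x S_3 (6T5, order 18), A_4 x C_2 (6T6, order 24), S_4 (6T8, order 24), S_3 x S_3 (6T9, order 36), S_4 x C_2 (6T11, order 48), (S_3 x S_3) : C_2 (6T13, order 72), PGL(2,5) (6T14, order 120), S_6 (6T16, order 720). By Dedekind's theorem, for a prime p not dividing disc(f) the degrees of the irreducible factors of f mod p form the cycle type of an element of G. Factoring f modulo the 79 such primes p <= 421 (skipping 2, 3, 41, which divide the discriminant), each new pattern first appears at: mod 5: f = (x^2 + 3)(x^2 + 3x + 3)(x^2 + 4x + 2), pattern 2+2+2; mod 7: f = (x^6 + 5x^5 + 4x^4 + 2x^2 + x + 4), pattern 6; mod 11: f = (x + 1)(x + 7)(x^2 + 5x + 3)(x^2 + 10x + 1), pattern 2+2+1+1; mod 13: f = (x^3 + 6x^2 + 3)(x^3 + 6x^2 + 11x + 7), pattern 3+3; mod 61: f = (x)(x + 23)(x + 32)(x + 39)(x + 44)(x + 57), pattern 1+1+1+1+1+1. No other pattern occurs in this range, so the set of observed cycle types is {2+2+2, 6, 2+2+1+1, 3+3, 1+1+1+1+1+1}. The candidates containing elements of all these cycle types are D_6 (6T3) of order 12, A_4 x C_2 (6T6) of order 24, S_3 x S_3 (6T9) of order 36, S_4 x C_2 (6T11) of order 48, (S_3 x S_3) : C_2 (6T13) of order 72, PGL(2,5) (6T14) of order 120, S_6 (6T16) of order 720; the others are excluded. The observed types are precisely the cycle types that occur in D_6 (6T3). Each of the other remaining candidates has further cycle types, and by the Chebotarev density theorem the matching factorization patterns would occur for a proportion of primes equal to their share of the group: A_4 x C_2 (6T6) additionally contains elements of type 2+1+1+1+1 (3 of its 24 elements, about 12% of primes); S_3 x S_3 (6T9) additionally contains elements of type 3+1+1+1 (4 of its 36 elements, about 11% of primes); S_4 x C_2 (6T11) additionally contains elements of type 4+2, 4+1+1, 2+1+1+1+1 (15 of its 48 elements, about 31% of primes); (S_3 x S_3) : C_2 (6T13) additionally contains elements of type 4+2, 3+2+1, 3+1+1+1, 2+1+1+1+1 (40 of its 72 elements, about 56% of primes); PGL(2,5) (6T14) additionally contains elements of type 5+1, 4+1+1 (54 of its 120 elements, about 45% of primes); S_6 (6T16) additionally contains elements of type 5+1, 4+2, 4+1+1, 3+2+1, 3+1+1+1, 2+1+1+1+1 (499 of its 720 elements, about 69% of primes). None of the 79 primes tested shows any such pattern (for each of these groups the chance of that is below 10^-4), which rules them out. Hence G = D_6 (6T3), of order 12.

D_6 (order 12)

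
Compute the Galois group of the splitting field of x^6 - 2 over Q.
D_6

The polynomial f is an irreducible sextic over Q, so G = Gal(f/Q) is one of the 16 transitive subgroups 6T1, ..., 6T16 of S_6. The discriminant of f is 1492992, which is not a perfect square, so G is not contained in A_6. The transitive groups of degree 6 not contained in A_6 are: C_6 (6T1, order 6), S_3 (6T2, order 6), D_6 (6T3, order 12), C_3 x S_3 (6T5, order 18), A_4 x C_2 (6T6, order 24), S_4 (6T8, order 24), S_3 x S_3 (6T9, order 36), S_4 x C_2 (6T11, order 48), (S_3 x S_3) : C_2 (6T13, order 72), PGL(2,5) (6T14, order 120), S_6 (6T16, order 720). By Dedekind's theorem, for a prime p not dividing disc(f) the degrees of the irreducible factors of f mod p form the cycle type of an element of G. Factoring f modulo the 79 such primes p <= 419 (skipping 2, 3, which divide the discriminant), each new pattern first appears at: mod 5: f = (x^2 + 2)(x^2 + x + 2)(x^2 + 4x + 2), pattern 2+2+2; mod 7: f = (x^3 + 3)(x^3 + 4), pattern 3+3; mod 13: f = (x^6 + 11), pattern 6; mod 17: f = (x + 5)(x + 12)(x^2 + 5x + 8)(x^2 + 12x + 8), pattern 2+2+1+1; mod 31: f = (x + 2)(x + 10)(x + 12)(x + 19)(x + 21)(x + 29), pattern 1+1+1+1+1+1. No other pattern occurs in this range, so the set of observed cycle types is {2+2+2, 3+3, 6, 2+2+1+1, 1+1+1+1+1+1}. The candidates containing elements of all these cycle types are D_6 (6T3) of order 12, A_4 x C_2 (6T6) of order 24, S_3 x S_3 (6T9) of order 36, S_4 x C_2 (6T11) of order 48, (S_3 x S_3) : C_2 (6T13) of order 72, PGL(2,5) (6T14) of order 120, S_6 (6T16) of order 720; the others are excluded. The observed types are precisely the cycle types that occur in D_6 (6T3). Each of the other remaining candidates has further cycle types, and by the Chebotarev density theorem the matching factorization patterns would occur for a proportion of primes equal to their share of the group: A_4 x C_2 (6T6) additionally contains elements of type 2+1+1+1+1 (3 of its 24 elements, about 12% of primes); S_3 x S_3 (6T9) additionally contains elements of type 3+1+1+1 (4 of its 36 elements, about 11% of primes); S_4 x C_2 (6T11) additionally contains elements of type 4+2, 4+1+1, 2+1+1+1+1 (15 of its 48 elements, about 31% of primes); (S_3 x S_3) : C_2 (6T13) additionally contains elements of type 4+2, 3+2+1, 3+1+1+1, 2+1+1+1+1 (40 of its 72 elements, about 56% of primes); PGL(2,5) (6T14) additionally contains elements of type 5+1, 4+1+1 (54 of its 120 elements, about 45% of primes); S_6 (6T16) additionally contains elements of type 5+1, 4+2, 4+1+1, 3+2+1, 3+1+1+1, 2+1+1+1+1 (499 of its 720 elements, about 69% of primes). None of the 79 primes tested shows any such pattern (for each of these groups the chance of that is below 10^-4), which rules them out. Hence G = D_6 (6T3), of order 12.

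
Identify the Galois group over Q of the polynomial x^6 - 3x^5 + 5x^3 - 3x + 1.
S_3 (order 6)

The polynomial f is an irreducible sextic over Q, so G = Gal(f/Q) is one of the 16 transitive subgroups 6T1, ..., 6T16 of S_6. The discriminant of f is -34992, which is not a perfect square, so G is not contained in A_6. The transitive groups of degree 6 not contained in A_6 are: C_6 (6T1, order 6), S_3 (6T2, order 6), D_6 (6T3, order 12), C_3 x S_3 (6T5, order 18), A_4 x C_2 (6T6, order 24), S_4 (6T8, order 24), S_3 x S_3 (6T9, order 36), S_4 x C_2 (6T11, order 48), (S_3 x S_3) : C_2 (6T13, order 72), PGL(2,5) (6T14, order 120), S_6 (6T16, order 720). By Dedekind's theorem, for a prime p not dividing disc(f) the degrees of the irreducible factors of f mod p form the cycle type of an element of G. Factoring f modulo the 23 such primes p <= 97 (skipping 2, 3, which divide the discriminant), each new pattern first appears at: mod 5: f = (x^2 + x + 1)(x^2 + 2x + 3)(x^2 + 4x + 2), pattern 2+2+2; mod 7: f = (x^3 + x^2 + 3x + 1)(x^3 + 3x^2 + x + 1), pattern 3+3; mod 31: f = (x + 3)(x + 7)(x + 9)(x + 21)(x + 23)(x + 27), pattern 1+1+1+1+1+1. No other pattern occurs in this range, so the set of observed cycle types is {2+2+2, 3+3, 1+1+1+1+1+1}. The candidates containing elements of all these cycle types are C_6 (6T1) of order 6, S_3 (6T2) of order 6, D_6 (6T3) of order 12, C_3 x S_3 (6T5) of order 18, A_4 x C_2 (6T6) of order 24, S_4 (6T8) of order 24, S_3 x S_3 (6T9) of order 36, S_4 x C_2 (6T11) of order 48, (S_3 x S_3) : C_2 (6T13) of order 72, PGL(2,5) (6T14) of order 120, S_6 (6T16) of order 720; the others are excluded. The observed types are precisely the cycle types that occur in S_3 (6T2). Each of the other remaining candidates has further cycle types, and by the Chebotarev density theorem the matching factorization patterns would occur for a proportion of primes equal to their share of the group: C_6 (6T1) additionally contains elements of type 6 (2 of its 6 elements, about 33% of primes); D_6 (6T3) additionally contains elements of type 6, 2+2+1+1 (5 of its 12 elements, about 42% of primes); C_3 x S_3 (6T5) additionally contains elements of type 6, 3+1+1+1 (10 of its 18 elements, about 56% of primes); A_4 x C_2 (6T6) additionally contains elements of type 6, 2+2+1+1, 2+1+1+1+1 (14 of its 24 elements, about 58% of primes); S_4 (6T8) additionally contains elements of type 4+1+1, 2+2+1+1 (9 of its 24 elements, about 38% of primes); S_3 x S_3 (6T9) additionally contains elements of type 6, 3+1+1+1, 2+2+1+1 (25 of its 36 elements, about 69% of primes); S_4 x C_2 (6T11) additionally contains elements of type 6, 4+2, 4+1+1, 2+2+1+1, 2+1+1+1+1 (32 of its 48 elements, about 67% of primes); (S_3 x S_3) : C_2 (6T13) additionally contains elements of type 6, 4+2, 3+2+1, 3+1+1+1, 2+2+1+1, 2+1+1+1+1 (61 of its 72 elements, about 85% of primes); PGL(2,5) (6T14) additionally contains elements of type 6, 5+1, 4+1+1, 2+2+1+1 (89 of its 120 elements, about 74% of primes); S_6 (6T16) additionally contains elements of type 6, 5+1, 4+2, 4+1+1, 3+2+1, 3+1+1+1, 2+2+1+1, 2+1+1+1+1 (664 of its 720 elements, about 92% of primes). None of the 23 primes tested shows any such pattern (for each of these groups the chance of that is below 10^-4), which rules them out. Hence G = S_3 (6T2), of order 6.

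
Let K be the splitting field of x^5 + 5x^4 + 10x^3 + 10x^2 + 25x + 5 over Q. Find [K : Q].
The degree of the splitting field over Q equals the order of the Galois group, so first determine the group. The polynomial f is an irreducible quintic over Q, so G = Gal(f/Q) is a transitive subgroup of S_5: one of C_5 (5T1, order 5), D_5 (5T2, order 10), F_20 (5T3, order 20), A_5 (5T4, order 60) or S_5 (5T5, order 120). The discriminant of f is 1024000000 = 32000^2, a perfect square, so G is contained in A_5. The transitive groups of degree 5 contained in A_5 are: C_5 (5T1, order 5), D_5 (5T2, order 10), A_5 (5T4, order 60). By Dedekind's theorem, for a prime p not dividing disc(f) the degrees of the irreducible factors of f mod p form the cycle type of an element of G. Factoring f modulo the 2 such primes p <= 7 (skipping 2, 5, which divide the discriminant), each new pattern first appears at: mod 3: f = (x^5 + 2x^4 + x^3 + x^2 + x + 2), pattern 5; mod 7: f = (x + 5)(x + 6)(x^3 + x^2 + 4x + 6), pattern 3+1+1. No other pattern occurs in this range, so the set of observed cycle types is {5, 3+1+1}. Among the candidates above, the only group containing elements of all these cycle types is A_5 (5T4) — each of C_5 (5T1), D_5 (5T2) lacks at least one of them. Hence G = A_5 (5T4), of order 60. The Galois group A_5 (5T4) has order 60, so the splitting field has degree 60 over Q.

60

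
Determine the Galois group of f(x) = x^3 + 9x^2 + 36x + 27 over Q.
S_3 (also written S3)

The polynomial is an irreducible cubic over Q and its discriminant is -22599, which is not a perfect square. For an irreducible cubic, a non-square discriminant gives Galois group S_3.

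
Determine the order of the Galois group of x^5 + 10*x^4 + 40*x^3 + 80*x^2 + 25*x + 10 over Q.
60

The degree of the splitting field over Q equals the order of the Galois group, so first determine the group. The polynomial f is an irreducible quintic over Q, so G = Gal(f/Q) is a transitive subgroup of S_5: one of C_5 (5T1, order 5), D_5 (5T2, order 10), F_20 (5T3, order 20), A_5 (5T4, order 60) or S_5 (5T5, order 120). The discriminant of f is 58564000000 = 242000^2, a perfect square, so G is contained in A_5. The transitive groups of degree 5 contained in A_5 are: C_5 (5T1, order 5), D_5 (5T2, order 10), A_5 (5T4, order 60). By Dedekind's theorem, for a prime p not dividing disc(f) the degrees of the irreducible factors of f mod p form the cycle type of an element of G. Factoring f modulo the 3 such primes p <= 13 (skipping 2, 5, 11, which divide the discriminant), each new pattern first appears at: mod 3: f = (x^5 + x^4 + x^3 + 2x^2 + x + 1), pattern 5; mod 13: f = (x + 8)(x + 10)(x^3 + 5x^2 + 5), pattern 3+1+1. No other pattern occurs in this range, so the set of observed cycle types is {5, 3+1+1}. Among the candidates above, the only group containing elements of all these cycle types is A_5 (5T4) — each of C_5 (5T1), D_5 (5T2) lacks at least one of them. Hence G = A_5 (5T4), of order 60. The Galois group A_5 (5T4) has order 60, so the splitting field has degree 60 over Q.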